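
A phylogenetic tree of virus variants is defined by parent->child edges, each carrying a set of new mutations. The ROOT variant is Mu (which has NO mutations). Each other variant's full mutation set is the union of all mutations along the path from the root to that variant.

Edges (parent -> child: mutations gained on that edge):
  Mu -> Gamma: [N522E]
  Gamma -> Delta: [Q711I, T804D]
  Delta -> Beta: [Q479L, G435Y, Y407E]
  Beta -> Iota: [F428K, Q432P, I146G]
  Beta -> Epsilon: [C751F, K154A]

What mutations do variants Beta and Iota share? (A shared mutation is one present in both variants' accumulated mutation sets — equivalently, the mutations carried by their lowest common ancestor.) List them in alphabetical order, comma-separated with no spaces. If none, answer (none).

Accumulating mutations along path to Beta:
  At Mu: gained [] -> total []
  At Gamma: gained ['N522E'] -> total ['N522E']
  At Delta: gained ['Q711I', 'T804D'] -> total ['N522E', 'Q711I', 'T804D']
  At Beta: gained ['Q479L', 'G435Y', 'Y407E'] -> total ['G435Y', 'N522E', 'Q479L', 'Q711I', 'T804D', 'Y407E']
Mutations(Beta) = ['G435Y', 'N522E', 'Q479L', 'Q711I', 'T804D', 'Y407E']
Accumulating mutations along path to Iota:
  At Mu: gained [] -> total []
  At Gamma: gained ['N522E'] -> total ['N522E']
  At Delta: gained ['Q711I', 'T804D'] -> total ['N522E', 'Q711I', 'T804D']
  At Beta: gained ['Q479L', 'G435Y', 'Y407E'] -> total ['G435Y', 'N522E', 'Q479L', 'Q711I', 'T804D', 'Y407E']
  At Iota: gained ['F428K', 'Q432P', 'I146G'] -> total ['F428K', 'G435Y', 'I146G', 'N522E', 'Q432P', 'Q479L', 'Q711I', 'T804D', 'Y407E']
Mutations(Iota) = ['F428K', 'G435Y', 'I146G', 'N522E', 'Q432P', 'Q479L', 'Q711I', 'T804D', 'Y407E']
Intersection: ['G435Y', 'N522E', 'Q479L', 'Q711I', 'T804D', 'Y407E'] ∩ ['F428K', 'G435Y', 'I146G', 'N522E', 'Q432P', 'Q479L', 'Q711I', 'T804D', 'Y407E'] = ['G435Y', 'N522E', 'Q479L', 'Q711I', 'T804D', 'Y407E']

Answer: G435Y,N522E,Q479L,Q711I,T804D,Y407E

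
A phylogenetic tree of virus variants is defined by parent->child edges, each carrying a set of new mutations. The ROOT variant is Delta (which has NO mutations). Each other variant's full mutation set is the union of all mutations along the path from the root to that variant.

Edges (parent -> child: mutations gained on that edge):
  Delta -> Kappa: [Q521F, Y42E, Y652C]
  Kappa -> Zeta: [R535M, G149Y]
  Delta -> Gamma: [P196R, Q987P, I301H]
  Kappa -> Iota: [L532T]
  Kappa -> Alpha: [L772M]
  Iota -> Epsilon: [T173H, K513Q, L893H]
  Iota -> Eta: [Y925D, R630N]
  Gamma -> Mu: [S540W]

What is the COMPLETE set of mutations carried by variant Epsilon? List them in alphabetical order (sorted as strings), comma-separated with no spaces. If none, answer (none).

Answer: K513Q,L532T,L893H,Q521F,T173H,Y42E,Y652C

Derivation:
At Delta: gained [] -> total []
At Kappa: gained ['Q521F', 'Y42E', 'Y652C'] -> total ['Q521F', 'Y42E', 'Y652C']
At Iota: gained ['L532T'] -> total ['L532T', 'Q521F', 'Y42E', 'Y652C']
At Epsilon: gained ['T173H', 'K513Q', 'L893H'] -> total ['K513Q', 'L532T', 'L893H', 'Q521F', 'T173H', 'Y42E', 'Y652C']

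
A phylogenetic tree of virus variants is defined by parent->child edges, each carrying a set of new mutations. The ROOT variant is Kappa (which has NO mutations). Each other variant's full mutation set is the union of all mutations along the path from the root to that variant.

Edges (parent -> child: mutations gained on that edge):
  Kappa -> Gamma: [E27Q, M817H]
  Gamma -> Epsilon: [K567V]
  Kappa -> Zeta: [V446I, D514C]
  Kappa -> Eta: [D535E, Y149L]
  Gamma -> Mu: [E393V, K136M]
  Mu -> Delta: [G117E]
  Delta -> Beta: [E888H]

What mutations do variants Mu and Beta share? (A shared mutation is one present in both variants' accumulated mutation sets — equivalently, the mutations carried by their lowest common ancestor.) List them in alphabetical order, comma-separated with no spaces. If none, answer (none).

Accumulating mutations along path to Mu:
  At Kappa: gained [] -> total []
  At Gamma: gained ['E27Q', 'M817H'] -> total ['E27Q', 'M817H']
  At Mu: gained ['E393V', 'K136M'] -> total ['E27Q', 'E393V', 'K136M', 'M817H']
Mutations(Mu) = ['E27Q', 'E393V', 'K136M', 'M817H']
Accumulating mutations along path to Beta:
  At Kappa: gained [] -> total []
  At Gamma: gained ['E27Q', 'M817H'] -> total ['E27Q', 'M817H']
  At Mu: gained ['E393V', 'K136M'] -> total ['E27Q', 'E393V', 'K136M', 'M817H']
  At Delta: gained ['G117E'] -> total ['E27Q', 'E393V', 'G117E', 'K136M', 'M817H']
  At Beta: gained ['E888H'] -> total ['E27Q', 'E393V', 'E888H', 'G117E', 'K136M', 'M817H']
Mutations(Beta) = ['E27Q', 'E393V', 'E888H', 'G117E', 'K136M', 'M817H']
Intersection: ['E27Q', 'E393V', 'K136M', 'M817H'] ∩ ['E27Q', 'E393V', 'E888H', 'G117E', 'K136M', 'M817H'] = ['E27Q', 'E393V', 'K136M', 'M817H']

Answer: E27Q,E393V,K136M,M817H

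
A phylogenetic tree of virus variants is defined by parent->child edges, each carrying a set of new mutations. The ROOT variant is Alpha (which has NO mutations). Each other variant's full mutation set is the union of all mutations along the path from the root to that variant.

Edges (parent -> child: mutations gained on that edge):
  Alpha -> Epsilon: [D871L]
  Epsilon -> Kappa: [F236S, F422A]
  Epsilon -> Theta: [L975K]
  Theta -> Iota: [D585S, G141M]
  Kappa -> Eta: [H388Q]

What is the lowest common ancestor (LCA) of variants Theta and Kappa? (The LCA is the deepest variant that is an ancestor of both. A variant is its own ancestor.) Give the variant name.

Path from root to Theta: Alpha -> Epsilon -> Theta
  ancestors of Theta: {Alpha, Epsilon, Theta}
Path from root to Kappa: Alpha -> Epsilon -> Kappa
  ancestors of Kappa: {Alpha, Epsilon, Kappa}
Common ancestors: {Alpha, Epsilon}
Walk up from Kappa: Kappa (not in ancestors of Theta), Epsilon (in ancestors of Theta), Alpha (in ancestors of Theta)
Deepest common ancestor (LCA) = Epsilon

Answer: Epsilon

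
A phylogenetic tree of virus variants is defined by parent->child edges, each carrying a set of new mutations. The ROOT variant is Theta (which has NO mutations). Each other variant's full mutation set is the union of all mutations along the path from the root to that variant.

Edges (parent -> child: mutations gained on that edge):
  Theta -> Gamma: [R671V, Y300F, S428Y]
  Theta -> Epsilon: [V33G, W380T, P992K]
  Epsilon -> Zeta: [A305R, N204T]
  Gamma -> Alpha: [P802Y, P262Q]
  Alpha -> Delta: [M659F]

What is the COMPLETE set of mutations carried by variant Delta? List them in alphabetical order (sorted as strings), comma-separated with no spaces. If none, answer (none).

At Theta: gained [] -> total []
At Gamma: gained ['R671V', 'Y300F', 'S428Y'] -> total ['R671V', 'S428Y', 'Y300F']
At Alpha: gained ['P802Y', 'P262Q'] -> total ['P262Q', 'P802Y', 'R671V', 'S428Y', 'Y300F']
At Delta: gained ['M659F'] -> total ['M659F', 'P262Q', 'P802Y', 'R671V', 'S428Y', 'Y300F']

Answer: M659F,P262Q,P802Y,R671V,S428Y,Y300F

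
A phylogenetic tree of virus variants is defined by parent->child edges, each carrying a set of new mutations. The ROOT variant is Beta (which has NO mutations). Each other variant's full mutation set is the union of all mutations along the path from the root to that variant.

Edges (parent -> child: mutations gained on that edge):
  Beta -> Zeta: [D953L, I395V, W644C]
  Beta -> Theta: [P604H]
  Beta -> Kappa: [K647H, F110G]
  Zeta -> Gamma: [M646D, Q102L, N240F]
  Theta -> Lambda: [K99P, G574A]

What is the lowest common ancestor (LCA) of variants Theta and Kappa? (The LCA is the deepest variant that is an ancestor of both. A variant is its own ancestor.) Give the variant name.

Answer: Beta

Derivation:
Path from root to Theta: Beta -> Theta
  ancestors of Theta: {Beta, Theta}
Path from root to Kappa: Beta -> Kappa
  ancestors of Kappa: {Beta, Kappa}
Common ancestors: {Beta}
Walk up from Kappa: Kappa (not in ancestors of Theta), Beta (in ancestors of Theta)
Deepest common ancestor (LCA) = Beta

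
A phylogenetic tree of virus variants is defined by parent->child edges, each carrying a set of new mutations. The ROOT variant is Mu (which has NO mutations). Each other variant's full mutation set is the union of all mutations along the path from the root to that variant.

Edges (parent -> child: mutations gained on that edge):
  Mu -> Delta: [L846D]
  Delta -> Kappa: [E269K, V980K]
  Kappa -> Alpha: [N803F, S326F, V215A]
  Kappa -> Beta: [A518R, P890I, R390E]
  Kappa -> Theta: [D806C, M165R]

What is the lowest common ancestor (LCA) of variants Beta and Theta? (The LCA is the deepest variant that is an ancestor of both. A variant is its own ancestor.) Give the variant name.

Answer: Kappa

Derivation:
Path from root to Beta: Mu -> Delta -> Kappa -> Beta
  ancestors of Beta: {Mu, Delta, Kappa, Beta}
Path from root to Theta: Mu -> Delta -> Kappa -> Theta
  ancestors of Theta: {Mu, Delta, Kappa, Theta}
Common ancestors: {Mu, Delta, Kappa}
Walk up from Theta: Theta (not in ancestors of Beta), Kappa (in ancestors of Beta), Delta (in ancestors of Beta), Mu (in ancestors of Beta)
Deepest common ancestor (LCA) = Kappa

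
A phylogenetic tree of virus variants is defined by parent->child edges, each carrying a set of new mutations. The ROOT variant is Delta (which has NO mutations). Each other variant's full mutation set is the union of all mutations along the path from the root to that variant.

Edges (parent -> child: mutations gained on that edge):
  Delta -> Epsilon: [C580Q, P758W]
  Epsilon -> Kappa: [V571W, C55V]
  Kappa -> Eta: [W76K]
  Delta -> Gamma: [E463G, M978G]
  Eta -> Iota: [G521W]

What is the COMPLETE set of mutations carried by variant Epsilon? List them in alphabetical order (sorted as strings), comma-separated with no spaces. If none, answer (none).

Answer: C580Q,P758W

Derivation:
At Delta: gained [] -> total []
At Epsilon: gained ['C580Q', 'P758W'] -> total ['C580Q', 'P758W']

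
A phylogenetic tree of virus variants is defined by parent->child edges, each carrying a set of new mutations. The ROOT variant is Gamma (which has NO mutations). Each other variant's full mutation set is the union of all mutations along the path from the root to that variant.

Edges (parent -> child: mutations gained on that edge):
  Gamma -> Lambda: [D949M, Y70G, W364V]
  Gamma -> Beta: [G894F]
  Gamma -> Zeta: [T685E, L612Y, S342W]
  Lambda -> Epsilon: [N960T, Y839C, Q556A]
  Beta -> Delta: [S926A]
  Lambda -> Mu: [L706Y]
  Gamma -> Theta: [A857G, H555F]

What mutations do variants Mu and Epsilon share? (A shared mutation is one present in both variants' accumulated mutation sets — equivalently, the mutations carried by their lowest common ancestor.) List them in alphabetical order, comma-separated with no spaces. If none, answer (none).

Accumulating mutations along path to Mu:
  At Gamma: gained [] -> total []
  At Lambda: gained ['D949M', 'Y70G', 'W364V'] -> total ['D949M', 'W364V', 'Y70G']
  At Mu: gained ['L706Y'] -> total ['D949M', 'L706Y', 'W364V', 'Y70G']
Mutations(Mu) = ['D949M', 'L706Y', 'W364V', 'Y70G']
Accumulating mutations along path to Epsilon:
  At Gamma: gained [] -> total []
  At Lambda: gained ['D949M', 'Y70G', 'W364V'] -> total ['D949M', 'W364V', 'Y70G']
  At Epsilon: gained ['N960T', 'Y839C', 'Q556A'] -> total ['D949M', 'N960T', 'Q556A', 'W364V', 'Y70G', 'Y839C']
Mutations(Epsilon) = ['D949M', 'N960T', 'Q556A', 'W364V', 'Y70G', 'Y839C']
Intersection: ['D949M', 'L706Y', 'W364V', 'Y70G'] ∩ ['D949M', 'N960T', 'Q556A', 'W364V', 'Y70G', 'Y839C'] = ['D949M', 'W364V', 'Y70G']

Answer: D949M,W364V,Y70G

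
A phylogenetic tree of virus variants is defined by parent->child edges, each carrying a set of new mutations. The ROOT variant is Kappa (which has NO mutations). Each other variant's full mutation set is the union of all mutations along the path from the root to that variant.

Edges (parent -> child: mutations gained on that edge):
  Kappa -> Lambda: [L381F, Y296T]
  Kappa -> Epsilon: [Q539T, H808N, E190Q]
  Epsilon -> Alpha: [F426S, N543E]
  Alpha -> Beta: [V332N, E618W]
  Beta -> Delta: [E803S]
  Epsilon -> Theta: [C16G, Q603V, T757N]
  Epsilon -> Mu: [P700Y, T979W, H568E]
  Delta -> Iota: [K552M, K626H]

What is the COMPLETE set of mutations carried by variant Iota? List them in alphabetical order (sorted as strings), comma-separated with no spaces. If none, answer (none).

Answer: E190Q,E618W,E803S,F426S,H808N,K552M,K626H,N543E,Q539T,V332N

Derivation:
At Kappa: gained [] -> total []
At Epsilon: gained ['Q539T', 'H808N', 'E190Q'] -> total ['E190Q', 'H808N', 'Q539T']
At Alpha: gained ['F426S', 'N543E'] -> total ['E190Q', 'F426S', 'H808N', 'N543E', 'Q539T']
At Beta: gained ['V332N', 'E618W'] -> total ['E190Q', 'E618W', 'F426S', 'H808N', 'N543E', 'Q539T', 'V332N']
At Delta: gained ['E803S'] -> total ['E190Q', 'E618W', 'E803S', 'F426S', 'H808N', 'N543E', 'Q539T', 'V332N']
At Iota: gained ['K552M', 'K626H'] -> total ['E190Q', 'E618W', 'E803S', 'F426S', 'H808N', 'K552M', 'K626H', 'N543E', 'Q539T', 'V332N']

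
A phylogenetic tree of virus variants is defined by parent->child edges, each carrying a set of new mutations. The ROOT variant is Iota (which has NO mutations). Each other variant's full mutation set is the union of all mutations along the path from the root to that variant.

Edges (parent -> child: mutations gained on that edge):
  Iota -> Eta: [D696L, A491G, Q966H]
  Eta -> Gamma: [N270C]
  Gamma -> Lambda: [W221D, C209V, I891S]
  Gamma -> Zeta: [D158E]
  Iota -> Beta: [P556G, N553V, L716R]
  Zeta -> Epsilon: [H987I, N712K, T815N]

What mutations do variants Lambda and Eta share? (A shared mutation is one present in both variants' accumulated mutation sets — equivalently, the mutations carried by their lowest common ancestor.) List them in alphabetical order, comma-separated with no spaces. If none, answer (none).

Accumulating mutations along path to Lambda:
  At Iota: gained [] -> total []
  At Eta: gained ['D696L', 'A491G', 'Q966H'] -> total ['A491G', 'D696L', 'Q966H']
  At Gamma: gained ['N270C'] -> total ['A491G', 'D696L', 'N270C', 'Q966H']
  At Lambda: gained ['W221D', 'C209V', 'I891S'] -> total ['A491G', 'C209V', 'D696L', 'I891S', 'N270C', 'Q966H', 'W221D']
Mutations(Lambda) = ['A491G', 'C209V', 'D696L', 'I891S', 'N270C', 'Q966H', 'W221D']
Accumulating mutations along path to Eta:
  At Iota: gained [] -> total []
  At Eta: gained ['D696L', 'A491G', 'Q966H'] -> total ['A491G', 'D696L', 'Q966H']
Mutations(Eta) = ['A491G', 'D696L', 'Q966H']
Intersection: ['A491G', 'C209V', 'D696L', 'I891S', 'N270C', 'Q966H', 'W221D'] ∩ ['A491G', 'D696L', 'Q966H'] = ['A491G', 'D696L', 'Q966H']

Answer: A491G,D696L,Q966H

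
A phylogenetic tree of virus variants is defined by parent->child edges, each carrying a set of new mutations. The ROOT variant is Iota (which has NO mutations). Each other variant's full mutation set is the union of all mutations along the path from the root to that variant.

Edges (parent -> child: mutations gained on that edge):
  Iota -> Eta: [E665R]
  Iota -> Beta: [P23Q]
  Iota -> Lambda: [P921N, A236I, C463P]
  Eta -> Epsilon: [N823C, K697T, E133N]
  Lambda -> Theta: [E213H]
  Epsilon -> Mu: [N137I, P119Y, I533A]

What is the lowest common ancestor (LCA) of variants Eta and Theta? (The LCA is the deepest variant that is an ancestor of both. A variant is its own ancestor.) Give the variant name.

Answer: Iota

Derivation:
Path from root to Eta: Iota -> Eta
  ancestors of Eta: {Iota, Eta}
Path from root to Theta: Iota -> Lambda -> Theta
  ancestors of Theta: {Iota, Lambda, Theta}
Common ancestors: {Iota}
Walk up from Theta: Theta (not in ancestors of Eta), Lambda (not in ancestors of Eta), Iota (in ancestors of Eta)
Deepest common ancestor (LCA) = Iota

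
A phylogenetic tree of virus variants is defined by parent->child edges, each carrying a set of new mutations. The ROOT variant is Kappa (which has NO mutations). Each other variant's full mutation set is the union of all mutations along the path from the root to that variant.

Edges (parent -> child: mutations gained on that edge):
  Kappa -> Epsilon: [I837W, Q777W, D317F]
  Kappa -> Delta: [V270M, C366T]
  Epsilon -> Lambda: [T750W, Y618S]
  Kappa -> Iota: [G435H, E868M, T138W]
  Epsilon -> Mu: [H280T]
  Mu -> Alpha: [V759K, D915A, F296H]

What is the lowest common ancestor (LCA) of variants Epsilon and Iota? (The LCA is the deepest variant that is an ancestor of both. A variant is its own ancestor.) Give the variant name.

Path from root to Epsilon: Kappa -> Epsilon
  ancestors of Epsilon: {Kappa, Epsilon}
Path from root to Iota: Kappa -> Iota
  ancestors of Iota: {Kappa, Iota}
Common ancestors: {Kappa}
Walk up from Iota: Iota (not in ancestors of Epsilon), Kappa (in ancestors of Epsilon)
Deepest common ancestor (LCA) = Kappa

Answer: Kappa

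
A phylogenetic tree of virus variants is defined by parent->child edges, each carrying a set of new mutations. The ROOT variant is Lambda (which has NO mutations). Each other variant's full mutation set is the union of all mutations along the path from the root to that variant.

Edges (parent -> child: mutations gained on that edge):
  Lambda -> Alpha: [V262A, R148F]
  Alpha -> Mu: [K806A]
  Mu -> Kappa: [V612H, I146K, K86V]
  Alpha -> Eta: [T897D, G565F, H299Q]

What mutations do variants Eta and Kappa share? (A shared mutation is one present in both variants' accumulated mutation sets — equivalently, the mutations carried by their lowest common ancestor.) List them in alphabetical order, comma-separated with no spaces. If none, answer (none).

Accumulating mutations along path to Eta:
  At Lambda: gained [] -> total []
  At Alpha: gained ['V262A', 'R148F'] -> total ['R148F', 'V262A']
  At Eta: gained ['T897D', 'G565F', 'H299Q'] -> total ['G565F', 'H299Q', 'R148F', 'T897D', 'V262A']
Mutations(Eta) = ['G565F', 'H299Q', 'R148F', 'T897D', 'V262A']
Accumulating mutations along path to Kappa:
  At Lambda: gained [] -> total []
  At Alpha: gained ['V262A', 'R148F'] -> total ['R148F', 'V262A']
  At Mu: gained ['K806A'] -> total ['K806A', 'R148F', 'V262A']
  At Kappa: gained ['V612H', 'I146K', 'K86V'] -> total ['I146K', 'K806A', 'K86V', 'R148F', 'V262A', 'V612H']
Mutations(Kappa) = ['I146K', 'K806A', 'K86V', 'R148F', 'V262A', 'V612H']
Intersection: ['G565F', 'H299Q', 'R148F', 'T897D', 'V262A'] ∩ ['I146K', 'K806A', 'K86V', 'R148F', 'V262A', 'V612H'] = ['R148F', 'V262A']

Answer: R148F,V262A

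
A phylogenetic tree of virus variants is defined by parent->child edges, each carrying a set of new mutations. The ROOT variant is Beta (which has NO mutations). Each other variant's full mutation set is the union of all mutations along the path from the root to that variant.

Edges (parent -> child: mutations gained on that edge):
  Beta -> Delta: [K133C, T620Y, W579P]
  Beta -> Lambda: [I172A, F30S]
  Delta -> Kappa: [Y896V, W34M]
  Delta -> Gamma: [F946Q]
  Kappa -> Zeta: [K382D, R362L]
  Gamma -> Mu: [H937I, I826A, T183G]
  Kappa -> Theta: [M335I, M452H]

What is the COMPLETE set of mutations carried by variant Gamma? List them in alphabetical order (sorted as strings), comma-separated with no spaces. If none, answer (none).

Answer: F946Q,K133C,T620Y,W579P

Derivation:
At Beta: gained [] -> total []
At Delta: gained ['K133C', 'T620Y', 'W579P'] -> total ['K133C', 'T620Y', 'W579P']
At Gamma: gained ['F946Q'] -> total ['F946Q', 'K133C', 'T620Y', 'W579P']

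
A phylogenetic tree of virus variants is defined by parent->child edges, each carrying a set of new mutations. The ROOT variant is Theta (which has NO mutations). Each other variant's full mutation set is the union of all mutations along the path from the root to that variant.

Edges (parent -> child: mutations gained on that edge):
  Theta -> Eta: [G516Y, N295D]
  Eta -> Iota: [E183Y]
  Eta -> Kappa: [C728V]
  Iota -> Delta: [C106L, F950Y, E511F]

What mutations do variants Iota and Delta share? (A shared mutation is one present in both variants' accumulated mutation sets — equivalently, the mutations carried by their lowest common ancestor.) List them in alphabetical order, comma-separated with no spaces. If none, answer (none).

Answer: E183Y,G516Y,N295D

Derivation:
Accumulating mutations along path to Iota:
  At Theta: gained [] -> total []
  At Eta: gained ['G516Y', 'N295D'] -> total ['G516Y', 'N295D']
  At Iota: gained ['E183Y'] -> total ['E183Y', 'G516Y', 'N295D']
Mutations(Iota) = ['E183Y', 'G516Y', 'N295D']
Accumulating mutations along path to Delta:
  At Theta: gained [] -> total []
  At Eta: gained ['G516Y', 'N295D'] -> total ['G516Y', 'N295D']
  At Iota: gained ['E183Y'] -> total ['E183Y', 'G516Y', 'N295D']
  At Delta: gained ['C106L', 'F950Y', 'E511F'] -> total ['C106L', 'E183Y', 'E511F', 'F950Y', 'G516Y', 'N295D']
Mutations(Delta) = ['C106L', 'E183Y', 'E511F', 'F950Y', 'G516Y', 'N295D']
Intersection: ['E183Y', 'G516Y', 'N295D'] ∩ ['C106L', 'E183Y', 'E511F', 'F950Y', 'G516Y', 'N295D'] = ['E183Y', 'G516Y', 'N295D']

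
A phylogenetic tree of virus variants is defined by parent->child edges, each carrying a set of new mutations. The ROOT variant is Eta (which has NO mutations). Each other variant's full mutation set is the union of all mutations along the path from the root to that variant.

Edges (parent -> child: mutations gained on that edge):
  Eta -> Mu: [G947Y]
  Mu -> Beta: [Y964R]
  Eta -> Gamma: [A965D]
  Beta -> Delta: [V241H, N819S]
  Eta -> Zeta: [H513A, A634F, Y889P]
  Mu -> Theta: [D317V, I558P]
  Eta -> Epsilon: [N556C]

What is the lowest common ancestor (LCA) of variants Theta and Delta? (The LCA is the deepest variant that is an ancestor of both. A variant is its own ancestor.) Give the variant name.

Path from root to Theta: Eta -> Mu -> Theta
  ancestors of Theta: {Eta, Mu, Theta}
Path from root to Delta: Eta -> Mu -> Beta -> Delta
  ancestors of Delta: {Eta, Mu, Beta, Delta}
Common ancestors: {Eta, Mu}
Walk up from Delta: Delta (not in ancestors of Theta), Beta (not in ancestors of Theta), Mu (in ancestors of Theta), Eta (in ancestors of Theta)
Deepest common ancestor (LCA) = Mu

Answer: Mu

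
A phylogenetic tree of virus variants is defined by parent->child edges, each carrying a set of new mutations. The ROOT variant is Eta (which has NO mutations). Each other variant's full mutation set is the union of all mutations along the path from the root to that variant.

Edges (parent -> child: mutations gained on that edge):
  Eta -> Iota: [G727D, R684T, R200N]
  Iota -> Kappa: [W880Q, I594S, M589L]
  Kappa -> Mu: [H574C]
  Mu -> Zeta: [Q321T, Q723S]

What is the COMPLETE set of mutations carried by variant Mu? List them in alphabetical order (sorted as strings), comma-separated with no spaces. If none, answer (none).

At Eta: gained [] -> total []
At Iota: gained ['G727D', 'R684T', 'R200N'] -> total ['G727D', 'R200N', 'R684T']
At Kappa: gained ['W880Q', 'I594S', 'M589L'] -> total ['G727D', 'I594S', 'M589L', 'R200N', 'R684T', 'W880Q']
At Mu: gained ['H574C'] -> total ['G727D', 'H574C', 'I594S', 'M589L', 'R200N', 'R684T', 'W880Q']

Answer: G727D,H574C,I594S,M589L,R200N,R684T,W880Q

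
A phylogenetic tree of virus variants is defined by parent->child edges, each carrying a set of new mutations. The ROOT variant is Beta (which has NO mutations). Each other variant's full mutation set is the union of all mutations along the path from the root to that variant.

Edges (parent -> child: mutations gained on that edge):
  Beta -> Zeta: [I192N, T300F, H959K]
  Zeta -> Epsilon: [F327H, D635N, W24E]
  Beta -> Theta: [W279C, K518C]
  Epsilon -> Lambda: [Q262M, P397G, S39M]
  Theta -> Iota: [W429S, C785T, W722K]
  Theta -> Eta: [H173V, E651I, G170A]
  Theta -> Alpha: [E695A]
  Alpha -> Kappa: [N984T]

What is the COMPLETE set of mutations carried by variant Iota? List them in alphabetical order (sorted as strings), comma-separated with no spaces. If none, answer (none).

Answer: C785T,K518C,W279C,W429S,W722K

Derivation:
At Beta: gained [] -> total []
At Theta: gained ['W279C', 'K518C'] -> total ['K518C', 'W279C']
At Iota: gained ['W429S', 'C785T', 'W722K'] -> total ['C785T', 'K518C', 'W279C', 'W429S', 'W722K']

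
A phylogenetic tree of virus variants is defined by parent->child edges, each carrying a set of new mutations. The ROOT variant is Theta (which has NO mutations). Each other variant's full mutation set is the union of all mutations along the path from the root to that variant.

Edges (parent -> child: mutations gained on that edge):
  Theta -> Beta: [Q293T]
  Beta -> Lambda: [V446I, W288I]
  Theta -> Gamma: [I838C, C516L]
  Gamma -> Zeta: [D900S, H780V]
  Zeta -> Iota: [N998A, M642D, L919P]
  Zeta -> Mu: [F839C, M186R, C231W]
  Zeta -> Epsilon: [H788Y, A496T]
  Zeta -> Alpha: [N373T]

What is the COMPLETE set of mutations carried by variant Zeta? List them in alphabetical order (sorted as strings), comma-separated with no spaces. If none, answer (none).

At Theta: gained [] -> total []
At Gamma: gained ['I838C', 'C516L'] -> total ['C516L', 'I838C']
At Zeta: gained ['D900S', 'H780V'] -> total ['C516L', 'D900S', 'H780V', 'I838C']

Answer: C516L,D900S,H780V,I838C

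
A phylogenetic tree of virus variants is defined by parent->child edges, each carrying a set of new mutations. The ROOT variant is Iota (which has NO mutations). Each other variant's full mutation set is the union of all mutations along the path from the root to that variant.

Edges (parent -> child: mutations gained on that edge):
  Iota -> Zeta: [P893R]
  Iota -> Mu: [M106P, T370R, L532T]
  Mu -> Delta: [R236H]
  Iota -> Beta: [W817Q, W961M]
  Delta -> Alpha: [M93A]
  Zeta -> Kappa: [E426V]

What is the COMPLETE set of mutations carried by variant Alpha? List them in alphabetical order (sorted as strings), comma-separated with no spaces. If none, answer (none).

At Iota: gained [] -> total []
At Mu: gained ['M106P', 'T370R', 'L532T'] -> total ['L532T', 'M106P', 'T370R']
At Delta: gained ['R236H'] -> total ['L532T', 'M106P', 'R236H', 'T370R']
At Alpha: gained ['M93A'] -> total ['L532T', 'M106P', 'M93A', 'R236H', 'T370R']

Answer: L532T,M106P,M93A,R236H,T370R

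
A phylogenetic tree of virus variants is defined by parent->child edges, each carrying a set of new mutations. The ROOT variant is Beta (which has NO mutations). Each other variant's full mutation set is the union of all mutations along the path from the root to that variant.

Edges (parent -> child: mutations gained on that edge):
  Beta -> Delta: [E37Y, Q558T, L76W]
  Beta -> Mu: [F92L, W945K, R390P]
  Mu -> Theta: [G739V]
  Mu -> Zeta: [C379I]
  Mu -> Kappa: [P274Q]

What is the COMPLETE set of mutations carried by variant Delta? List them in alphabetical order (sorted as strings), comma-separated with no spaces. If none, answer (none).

Answer: E37Y,L76W,Q558T

Derivation:
At Beta: gained [] -> total []
At Delta: gained ['E37Y', 'Q558T', 'L76W'] -> total ['E37Y', 'L76W', 'Q558T']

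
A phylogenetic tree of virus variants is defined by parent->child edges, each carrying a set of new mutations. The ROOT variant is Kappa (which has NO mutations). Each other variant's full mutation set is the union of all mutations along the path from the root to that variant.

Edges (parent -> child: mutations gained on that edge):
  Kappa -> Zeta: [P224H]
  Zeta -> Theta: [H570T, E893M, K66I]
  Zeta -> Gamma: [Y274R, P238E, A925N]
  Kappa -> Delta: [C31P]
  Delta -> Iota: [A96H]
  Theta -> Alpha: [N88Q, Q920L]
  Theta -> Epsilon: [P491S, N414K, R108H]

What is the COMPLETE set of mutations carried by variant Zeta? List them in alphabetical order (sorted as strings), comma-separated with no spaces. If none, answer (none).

At Kappa: gained [] -> total []
At Zeta: gained ['P224H'] -> total ['P224H']

Answer: P224H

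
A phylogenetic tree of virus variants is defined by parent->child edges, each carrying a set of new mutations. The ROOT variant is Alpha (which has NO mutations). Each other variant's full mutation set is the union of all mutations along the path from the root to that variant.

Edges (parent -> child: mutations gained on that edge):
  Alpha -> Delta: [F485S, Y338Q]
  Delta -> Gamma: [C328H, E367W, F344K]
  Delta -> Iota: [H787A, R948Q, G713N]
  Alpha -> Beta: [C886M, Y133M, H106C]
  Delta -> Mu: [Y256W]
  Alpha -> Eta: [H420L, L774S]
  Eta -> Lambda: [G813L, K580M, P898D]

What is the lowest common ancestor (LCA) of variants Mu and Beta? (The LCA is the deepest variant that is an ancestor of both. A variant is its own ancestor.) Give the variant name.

Path from root to Mu: Alpha -> Delta -> Mu
  ancestors of Mu: {Alpha, Delta, Mu}
Path from root to Beta: Alpha -> Beta
  ancestors of Beta: {Alpha, Beta}
Common ancestors: {Alpha}
Walk up from Beta: Beta (not in ancestors of Mu), Alpha (in ancestors of Mu)
Deepest common ancestor (LCA) = Alpha

Answer: Alpha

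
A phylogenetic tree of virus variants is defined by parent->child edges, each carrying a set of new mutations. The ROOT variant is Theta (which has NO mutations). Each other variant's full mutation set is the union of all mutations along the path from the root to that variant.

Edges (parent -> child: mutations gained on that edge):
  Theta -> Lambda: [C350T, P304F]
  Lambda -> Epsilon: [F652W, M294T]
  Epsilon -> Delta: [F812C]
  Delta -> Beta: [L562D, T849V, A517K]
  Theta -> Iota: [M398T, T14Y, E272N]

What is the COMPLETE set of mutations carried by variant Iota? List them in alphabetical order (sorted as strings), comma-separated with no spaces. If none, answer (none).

Answer: E272N,M398T,T14Y

Derivation:
At Theta: gained [] -> total []
At Iota: gained ['M398T', 'T14Y', 'E272N'] -> total ['E272N', 'M398T', 'T14Y']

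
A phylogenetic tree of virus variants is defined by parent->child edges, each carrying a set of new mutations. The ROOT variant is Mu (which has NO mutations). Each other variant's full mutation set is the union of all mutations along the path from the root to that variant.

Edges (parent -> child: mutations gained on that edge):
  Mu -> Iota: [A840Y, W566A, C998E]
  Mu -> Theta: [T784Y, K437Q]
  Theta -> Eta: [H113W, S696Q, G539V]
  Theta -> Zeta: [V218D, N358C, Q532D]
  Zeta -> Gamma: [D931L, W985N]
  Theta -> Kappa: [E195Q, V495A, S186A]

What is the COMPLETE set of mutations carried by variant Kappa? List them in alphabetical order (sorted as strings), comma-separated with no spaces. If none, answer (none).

Answer: E195Q,K437Q,S186A,T784Y,V495A

Derivation:
At Mu: gained [] -> total []
At Theta: gained ['T784Y', 'K437Q'] -> total ['K437Q', 'T784Y']
At Kappa: gained ['E195Q', 'V495A', 'S186A'] -> total ['E195Q', 'K437Q', 'S186A', 'T784Y', 'V495A']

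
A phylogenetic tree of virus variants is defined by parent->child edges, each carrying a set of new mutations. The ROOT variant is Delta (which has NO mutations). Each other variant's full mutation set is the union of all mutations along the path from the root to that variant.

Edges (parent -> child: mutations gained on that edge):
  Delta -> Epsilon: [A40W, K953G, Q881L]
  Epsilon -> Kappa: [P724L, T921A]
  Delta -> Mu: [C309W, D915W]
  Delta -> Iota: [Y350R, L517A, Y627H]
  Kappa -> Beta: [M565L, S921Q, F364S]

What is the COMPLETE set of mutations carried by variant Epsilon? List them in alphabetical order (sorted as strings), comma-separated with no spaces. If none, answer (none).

At Delta: gained [] -> total []
At Epsilon: gained ['A40W', 'K953G', 'Q881L'] -> total ['A40W', 'K953G', 'Q881L']

Answer: A40W,K953G,Q881L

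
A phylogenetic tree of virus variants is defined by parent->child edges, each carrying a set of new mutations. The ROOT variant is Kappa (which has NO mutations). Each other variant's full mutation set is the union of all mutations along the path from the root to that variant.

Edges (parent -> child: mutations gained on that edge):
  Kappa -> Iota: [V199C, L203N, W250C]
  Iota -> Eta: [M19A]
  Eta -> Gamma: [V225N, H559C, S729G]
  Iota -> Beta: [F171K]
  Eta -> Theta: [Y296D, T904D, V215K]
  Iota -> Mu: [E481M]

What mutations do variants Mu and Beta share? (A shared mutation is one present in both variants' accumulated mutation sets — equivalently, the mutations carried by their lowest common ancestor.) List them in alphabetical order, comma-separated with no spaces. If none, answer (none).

Answer: L203N,V199C,W250C

Derivation:
Accumulating mutations along path to Mu:
  At Kappa: gained [] -> total []
  At Iota: gained ['V199C', 'L203N', 'W250C'] -> total ['L203N', 'V199C', 'W250C']
  At Mu: gained ['E481M'] -> total ['E481M', 'L203N', 'V199C', 'W250C']
Mutations(Mu) = ['E481M', 'L203N', 'V199C', 'W250C']
Accumulating mutations along path to Beta:
  At Kappa: gained [] -> total []
  At Iota: gained ['V199C', 'L203N', 'W250C'] -> total ['L203N', 'V199C', 'W250C']
  At Beta: gained ['F171K'] -> total ['F171K', 'L203N', 'V199C', 'W250C']
Mutations(Beta) = ['F171K', 'L203N', 'V199C', 'W250C']
Intersection: ['E481M', 'L203N', 'V199C', 'W250C'] ∩ ['F171K', 'L203N', 'V199C', 'W250C'] = ['L203N', 'V199C', 'W250C']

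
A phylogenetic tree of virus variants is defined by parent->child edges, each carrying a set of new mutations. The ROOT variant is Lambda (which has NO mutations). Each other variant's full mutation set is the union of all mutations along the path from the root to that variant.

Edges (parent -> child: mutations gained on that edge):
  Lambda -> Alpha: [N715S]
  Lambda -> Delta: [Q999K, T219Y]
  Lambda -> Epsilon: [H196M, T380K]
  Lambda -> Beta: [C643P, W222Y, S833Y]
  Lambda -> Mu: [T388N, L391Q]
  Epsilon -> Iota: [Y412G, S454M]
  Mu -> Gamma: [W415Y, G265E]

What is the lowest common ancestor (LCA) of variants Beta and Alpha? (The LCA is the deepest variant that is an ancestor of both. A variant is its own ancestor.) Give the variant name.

Answer: Lambda

Derivation:
Path from root to Beta: Lambda -> Beta
  ancestors of Beta: {Lambda, Beta}
Path from root to Alpha: Lambda -> Alpha
  ancestors of Alpha: {Lambda, Alpha}
Common ancestors: {Lambda}
Walk up from Alpha: Alpha (not in ancestors of Beta), Lambda (in ancestors of Beta)
Deepest common ancestor (LCA) = Lambda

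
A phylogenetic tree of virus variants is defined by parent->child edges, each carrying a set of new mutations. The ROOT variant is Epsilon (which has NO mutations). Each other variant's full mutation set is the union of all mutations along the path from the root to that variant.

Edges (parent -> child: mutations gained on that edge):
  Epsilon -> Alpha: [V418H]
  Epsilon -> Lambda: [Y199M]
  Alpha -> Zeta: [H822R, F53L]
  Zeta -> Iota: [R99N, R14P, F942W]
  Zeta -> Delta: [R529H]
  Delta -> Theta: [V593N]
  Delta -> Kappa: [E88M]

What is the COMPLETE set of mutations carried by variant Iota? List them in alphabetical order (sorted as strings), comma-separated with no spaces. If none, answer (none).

Answer: F53L,F942W,H822R,R14P,R99N,V418H

Derivation:
At Epsilon: gained [] -> total []
At Alpha: gained ['V418H'] -> total ['V418H']
At Zeta: gained ['H822R', 'F53L'] -> total ['F53L', 'H822R', 'V418H']
At Iota: gained ['R99N', 'R14P', 'F942W'] -> total ['F53L', 'F942W', 'H822R', 'R14P', 'R99N', 'V418H']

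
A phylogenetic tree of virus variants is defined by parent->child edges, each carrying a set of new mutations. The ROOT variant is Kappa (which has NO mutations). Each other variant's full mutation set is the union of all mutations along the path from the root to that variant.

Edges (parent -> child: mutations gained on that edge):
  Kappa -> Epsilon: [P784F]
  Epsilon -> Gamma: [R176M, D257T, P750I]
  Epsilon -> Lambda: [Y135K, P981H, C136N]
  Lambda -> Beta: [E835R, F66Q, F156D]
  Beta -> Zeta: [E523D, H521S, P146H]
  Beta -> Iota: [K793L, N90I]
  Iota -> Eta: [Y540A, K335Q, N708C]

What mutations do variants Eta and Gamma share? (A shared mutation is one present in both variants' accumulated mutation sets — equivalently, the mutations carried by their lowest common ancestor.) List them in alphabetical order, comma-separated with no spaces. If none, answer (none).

Answer: P784F

Derivation:
Accumulating mutations along path to Eta:
  At Kappa: gained [] -> total []
  At Epsilon: gained ['P784F'] -> total ['P784F']
  At Lambda: gained ['Y135K', 'P981H', 'C136N'] -> total ['C136N', 'P784F', 'P981H', 'Y135K']
  At Beta: gained ['E835R', 'F66Q', 'F156D'] -> total ['C136N', 'E835R', 'F156D', 'F66Q', 'P784F', 'P981H', 'Y135K']
  At Iota: gained ['K793L', 'N90I'] -> total ['C136N', 'E835R', 'F156D', 'F66Q', 'K793L', 'N90I', 'P784F', 'P981H', 'Y135K']
  At Eta: gained ['Y540A', 'K335Q', 'N708C'] -> total ['C136N', 'E835R', 'F156D', 'F66Q', 'K335Q', 'K793L', 'N708C', 'N90I', 'P784F', 'P981H', 'Y135K', 'Y540A']
Mutations(Eta) = ['C136N', 'E835R', 'F156D', 'F66Q', 'K335Q', 'K793L', 'N708C', 'N90I', 'P784F', 'P981H', 'Y135K', 'Y540A']
Accumulating mutations along path to Gamma:
  At Kappa: gained [] -> total []
  At Epsilon: gained ['P784F'] -> total ['P784F']
  At Gamma: gained ['R176M', 'D257T', 'P750I'] -> total ['D257T', 'P750I', 'P784F', 'R176M']
Mutations(Gamma) = ['D257T', 'P750I', 'P784F', 'R176M']
Intersection: ['C136N', 'E835R', 'F156D', 'F66Q', 'K335Q', 'K793L', 'N708C', 'N90I', 'P784F', 'P981H', 'Y135K', 'Y540A'] ∩ ['D257T', 'P750I', 'P784F', 'R176M'] = ['P784F']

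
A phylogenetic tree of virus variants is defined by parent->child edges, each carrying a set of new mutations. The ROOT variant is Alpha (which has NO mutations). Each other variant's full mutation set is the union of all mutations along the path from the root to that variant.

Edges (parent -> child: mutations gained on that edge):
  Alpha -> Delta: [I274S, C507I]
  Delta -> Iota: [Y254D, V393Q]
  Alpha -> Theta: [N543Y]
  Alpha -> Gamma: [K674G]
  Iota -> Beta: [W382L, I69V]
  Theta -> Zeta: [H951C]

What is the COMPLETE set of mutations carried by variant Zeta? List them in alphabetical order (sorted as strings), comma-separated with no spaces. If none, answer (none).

At Alpha: gained [] -> total []
At Theta: gained ['N543Y'] -> total ['N543Y']
At Zeta: gained ['H951C'] -> total ['H951C', 'N543Y']

Answer: H951C,N543Y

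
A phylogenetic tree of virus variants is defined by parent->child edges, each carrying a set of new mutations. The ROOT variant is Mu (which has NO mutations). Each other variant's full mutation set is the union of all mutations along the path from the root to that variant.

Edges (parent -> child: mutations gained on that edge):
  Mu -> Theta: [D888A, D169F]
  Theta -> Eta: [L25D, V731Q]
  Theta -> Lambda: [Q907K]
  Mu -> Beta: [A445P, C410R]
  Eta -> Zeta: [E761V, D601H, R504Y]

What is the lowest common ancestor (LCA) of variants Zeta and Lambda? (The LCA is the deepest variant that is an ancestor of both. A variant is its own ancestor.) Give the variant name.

Answer: Theta

Derivation:
Path from root to Zeta: Mu -> Theta -> Eta -> Zeta
  ancestors of Zeta: {Mu, Theta, Eta, Zeta}
Path from root to Lambda: Mu -> Theta -> Lambda
  ancestors of Lambda: {Mu, Theta, Lambda}
Common ancestors: {Mu, Theta}
Walk up from Lambda: Lambda (not in ancestors of Zeta), Theta (in ancestors of Zeta), Mu (in ancestors of Zeta)
Deepest common ancestor (LCA) = Theta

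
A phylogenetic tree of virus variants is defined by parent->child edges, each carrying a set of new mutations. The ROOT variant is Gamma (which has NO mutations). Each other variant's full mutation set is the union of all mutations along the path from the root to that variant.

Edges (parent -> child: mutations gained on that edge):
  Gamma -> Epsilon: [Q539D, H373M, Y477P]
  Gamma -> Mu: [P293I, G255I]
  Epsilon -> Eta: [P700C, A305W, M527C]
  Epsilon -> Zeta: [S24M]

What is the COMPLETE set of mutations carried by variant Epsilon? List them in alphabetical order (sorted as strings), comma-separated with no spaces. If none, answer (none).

Answer: H373M,Q539D,Y477P

Derivation:
At Gamma: gained [] -> total []
At Epsilon: gained ['Q539D', 'H373M', 'Y477P'] -> total ['H373M', 'Q539D', 'Y477P']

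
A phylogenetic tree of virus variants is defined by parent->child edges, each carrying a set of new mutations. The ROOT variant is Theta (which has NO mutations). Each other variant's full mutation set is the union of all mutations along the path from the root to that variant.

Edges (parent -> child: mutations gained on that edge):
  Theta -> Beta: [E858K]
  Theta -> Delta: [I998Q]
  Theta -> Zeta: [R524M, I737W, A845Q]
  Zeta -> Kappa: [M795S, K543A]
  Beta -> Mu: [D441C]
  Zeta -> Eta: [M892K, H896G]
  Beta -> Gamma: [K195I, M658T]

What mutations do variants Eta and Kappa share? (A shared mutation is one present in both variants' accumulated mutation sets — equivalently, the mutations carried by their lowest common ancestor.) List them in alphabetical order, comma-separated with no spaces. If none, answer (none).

Answer: A845Q,I737W,R524M

Derivation:
Accumulating mutations along path to Eta:
  At Theta: gained [] -> total []
  At Zeta: gained ['R524M', 'I737W', 'A845Q'] -> total ['A845Q', 'I737W', 'R524M']
  At Eta: gained ['M892K', 'H896G'] -> total ['A845Q', 'H896G', 'I737W', 'M892K', 'R524M']
Mutations(Eta) = ['A845Q', 'H896G', 'I737W', 'M892K', 'R524M']
Accumulating mutations along path to Kappa:
  At Theta: gained [] -> total []
  At Zeta: gained ['R524M', 'I737W', 'A845Q'] -> total ['A845Q', 'I737W', 'R524M']
  At Kappa: gained ['M795S', 'K543A'] -> total ['A845Q', 'I737W', 'K543A', 'M795S', 'R524M']
Mutations(Kappa) = ['A845Q', 'I737W', 'K543A', 'M795S', 'R524M']
Intersection: ['A845Q', 'H896G', 'I737W', 'M892K', 'R524M'] ∩ ['A845Q', 'I737W', 'K543A', 'M795S', 'R524M'] = ['A845Q', 'I737W', 'R524M']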